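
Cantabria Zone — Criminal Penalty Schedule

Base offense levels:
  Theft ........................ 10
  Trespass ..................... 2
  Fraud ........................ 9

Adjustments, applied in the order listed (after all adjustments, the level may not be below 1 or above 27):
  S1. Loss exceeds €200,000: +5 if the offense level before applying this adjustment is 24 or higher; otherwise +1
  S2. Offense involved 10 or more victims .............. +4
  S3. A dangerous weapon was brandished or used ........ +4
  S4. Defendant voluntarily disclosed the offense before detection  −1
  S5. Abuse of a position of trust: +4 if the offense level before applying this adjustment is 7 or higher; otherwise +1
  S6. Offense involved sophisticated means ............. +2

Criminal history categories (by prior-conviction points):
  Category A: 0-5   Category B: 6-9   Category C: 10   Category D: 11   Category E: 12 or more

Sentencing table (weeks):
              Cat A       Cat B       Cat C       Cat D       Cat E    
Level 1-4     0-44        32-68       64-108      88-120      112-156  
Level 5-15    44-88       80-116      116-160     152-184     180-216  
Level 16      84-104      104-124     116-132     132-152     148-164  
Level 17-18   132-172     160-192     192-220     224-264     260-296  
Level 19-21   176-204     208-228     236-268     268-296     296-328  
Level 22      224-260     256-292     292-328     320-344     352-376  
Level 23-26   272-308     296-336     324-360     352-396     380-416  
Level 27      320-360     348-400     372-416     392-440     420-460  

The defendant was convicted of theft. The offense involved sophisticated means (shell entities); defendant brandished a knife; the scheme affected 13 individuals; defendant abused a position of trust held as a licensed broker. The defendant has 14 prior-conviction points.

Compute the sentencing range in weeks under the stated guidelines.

380-416 weeks

Base offense level for theft: 10.
S1 does not apply.
S2 applies: 10 + 4 = 14.
S3 applies: 14 + 4 = 18.
S5 applies (level before this adjustment is 18 ≥ 7, so +4): 18 + 4 = 22.
S6 applies: 22 + 2 = 24.
Final offense level: 24.
Criminal history: 14 prior points → Category E (12+).
Level 24 falls in the 23-26 band.
Grid: Level 23-26 × Category E = 380-416 weeks.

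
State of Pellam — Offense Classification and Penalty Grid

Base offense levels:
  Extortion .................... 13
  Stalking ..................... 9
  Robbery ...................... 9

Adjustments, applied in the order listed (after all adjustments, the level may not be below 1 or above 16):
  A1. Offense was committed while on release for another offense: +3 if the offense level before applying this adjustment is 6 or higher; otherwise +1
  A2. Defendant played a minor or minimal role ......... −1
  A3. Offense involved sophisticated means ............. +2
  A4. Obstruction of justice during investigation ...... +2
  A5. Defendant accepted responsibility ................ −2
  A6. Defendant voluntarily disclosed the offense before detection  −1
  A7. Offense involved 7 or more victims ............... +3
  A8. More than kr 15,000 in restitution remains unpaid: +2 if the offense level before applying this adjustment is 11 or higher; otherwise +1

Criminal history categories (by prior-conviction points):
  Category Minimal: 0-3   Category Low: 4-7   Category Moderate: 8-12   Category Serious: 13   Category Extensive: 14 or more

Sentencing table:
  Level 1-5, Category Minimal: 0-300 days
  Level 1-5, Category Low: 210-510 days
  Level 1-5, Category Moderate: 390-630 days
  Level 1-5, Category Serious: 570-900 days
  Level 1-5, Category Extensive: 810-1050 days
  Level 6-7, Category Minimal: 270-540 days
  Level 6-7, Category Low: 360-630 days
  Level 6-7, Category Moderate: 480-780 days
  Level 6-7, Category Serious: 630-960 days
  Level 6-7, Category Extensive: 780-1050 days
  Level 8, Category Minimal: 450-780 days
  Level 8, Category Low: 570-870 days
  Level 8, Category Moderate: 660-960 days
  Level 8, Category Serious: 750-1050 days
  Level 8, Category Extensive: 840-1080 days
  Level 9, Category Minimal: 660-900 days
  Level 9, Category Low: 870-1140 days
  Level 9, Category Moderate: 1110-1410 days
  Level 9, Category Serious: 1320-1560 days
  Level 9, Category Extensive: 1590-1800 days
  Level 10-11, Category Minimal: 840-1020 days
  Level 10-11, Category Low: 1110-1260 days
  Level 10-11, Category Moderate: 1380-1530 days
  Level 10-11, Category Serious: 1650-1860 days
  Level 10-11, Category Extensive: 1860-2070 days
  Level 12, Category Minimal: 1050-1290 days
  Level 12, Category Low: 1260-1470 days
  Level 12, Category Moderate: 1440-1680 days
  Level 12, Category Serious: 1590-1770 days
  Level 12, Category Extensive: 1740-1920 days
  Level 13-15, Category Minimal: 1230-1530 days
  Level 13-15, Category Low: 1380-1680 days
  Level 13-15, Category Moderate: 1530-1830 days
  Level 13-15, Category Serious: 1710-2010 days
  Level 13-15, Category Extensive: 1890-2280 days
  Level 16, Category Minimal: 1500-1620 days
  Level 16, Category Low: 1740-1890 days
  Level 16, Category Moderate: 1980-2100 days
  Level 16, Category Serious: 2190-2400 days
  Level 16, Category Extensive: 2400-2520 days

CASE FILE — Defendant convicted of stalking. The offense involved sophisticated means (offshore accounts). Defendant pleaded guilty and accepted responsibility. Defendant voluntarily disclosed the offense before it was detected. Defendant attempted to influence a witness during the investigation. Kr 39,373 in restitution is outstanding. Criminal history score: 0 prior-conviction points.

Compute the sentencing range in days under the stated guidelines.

840-1020 days

Base offense level for stalking: 9.
A1 does not apply.
A3 applies: 9 + 2 = 11.
A4 applies: 11 + 2 = 13.
A5 applies: 13 − 2 = 11.
A6 applies: 11 − 1 = 10.
A8 applies (level before this adjustment is 10 < 11, so +1): 10 + 1 = 11.
Final offense level: 11.
Criminal history: 0 prior points → Category Minimal (0-3).
Level 11 falls in the 10-11 band.
Grid: Level 10-11 × Category Minimal = 840-1020 days.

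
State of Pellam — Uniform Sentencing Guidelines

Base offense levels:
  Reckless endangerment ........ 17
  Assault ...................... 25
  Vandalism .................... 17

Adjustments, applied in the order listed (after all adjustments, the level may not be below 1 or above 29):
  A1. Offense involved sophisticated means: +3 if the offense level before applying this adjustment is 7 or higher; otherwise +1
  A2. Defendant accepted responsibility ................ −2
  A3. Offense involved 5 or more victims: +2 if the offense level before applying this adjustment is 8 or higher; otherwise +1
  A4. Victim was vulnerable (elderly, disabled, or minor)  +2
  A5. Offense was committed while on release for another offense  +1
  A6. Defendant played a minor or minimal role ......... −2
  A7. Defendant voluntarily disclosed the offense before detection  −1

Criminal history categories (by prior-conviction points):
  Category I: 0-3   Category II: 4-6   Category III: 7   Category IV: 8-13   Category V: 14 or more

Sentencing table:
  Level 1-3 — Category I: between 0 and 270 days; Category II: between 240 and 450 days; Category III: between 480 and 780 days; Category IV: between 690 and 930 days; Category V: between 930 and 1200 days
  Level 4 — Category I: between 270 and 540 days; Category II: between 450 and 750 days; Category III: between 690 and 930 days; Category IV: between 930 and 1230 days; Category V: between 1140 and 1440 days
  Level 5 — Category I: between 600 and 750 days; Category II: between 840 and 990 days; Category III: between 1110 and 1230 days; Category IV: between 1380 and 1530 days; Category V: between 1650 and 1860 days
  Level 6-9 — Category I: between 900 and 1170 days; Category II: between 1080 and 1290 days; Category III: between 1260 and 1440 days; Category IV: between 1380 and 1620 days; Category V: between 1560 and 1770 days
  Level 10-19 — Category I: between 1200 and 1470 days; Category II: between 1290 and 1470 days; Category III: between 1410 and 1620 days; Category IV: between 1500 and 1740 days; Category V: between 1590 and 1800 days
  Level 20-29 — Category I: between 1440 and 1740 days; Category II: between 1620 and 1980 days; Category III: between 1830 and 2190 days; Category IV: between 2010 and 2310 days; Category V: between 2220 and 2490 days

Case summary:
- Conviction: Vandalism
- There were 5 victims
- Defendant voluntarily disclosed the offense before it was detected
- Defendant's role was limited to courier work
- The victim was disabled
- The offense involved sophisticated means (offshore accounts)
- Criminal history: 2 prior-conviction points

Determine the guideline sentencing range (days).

Base offense level for vandalism: 17.
A1 applies (level before this adjustment is 17 ≥ 7, so +3): 17 + 3 = 20.
A2 does not apply.
A3 applies (level before this adjustment is 20 ≥ 8, so +2): 20 + 2 = 22.
A4 applies: 22 + 2 = 24.
A5 does not apply.
A6 applies: 24 − 2 = 22.
A7 applies: 22 − 1 = 21.
Final offense level: 21.
Criminal history: 2 prior points → Category I (0-3).
Level 21 falls in the 20-29 band.
Grid: Level 20-29 × Category I = 1440-1740 days.

1440-1740 days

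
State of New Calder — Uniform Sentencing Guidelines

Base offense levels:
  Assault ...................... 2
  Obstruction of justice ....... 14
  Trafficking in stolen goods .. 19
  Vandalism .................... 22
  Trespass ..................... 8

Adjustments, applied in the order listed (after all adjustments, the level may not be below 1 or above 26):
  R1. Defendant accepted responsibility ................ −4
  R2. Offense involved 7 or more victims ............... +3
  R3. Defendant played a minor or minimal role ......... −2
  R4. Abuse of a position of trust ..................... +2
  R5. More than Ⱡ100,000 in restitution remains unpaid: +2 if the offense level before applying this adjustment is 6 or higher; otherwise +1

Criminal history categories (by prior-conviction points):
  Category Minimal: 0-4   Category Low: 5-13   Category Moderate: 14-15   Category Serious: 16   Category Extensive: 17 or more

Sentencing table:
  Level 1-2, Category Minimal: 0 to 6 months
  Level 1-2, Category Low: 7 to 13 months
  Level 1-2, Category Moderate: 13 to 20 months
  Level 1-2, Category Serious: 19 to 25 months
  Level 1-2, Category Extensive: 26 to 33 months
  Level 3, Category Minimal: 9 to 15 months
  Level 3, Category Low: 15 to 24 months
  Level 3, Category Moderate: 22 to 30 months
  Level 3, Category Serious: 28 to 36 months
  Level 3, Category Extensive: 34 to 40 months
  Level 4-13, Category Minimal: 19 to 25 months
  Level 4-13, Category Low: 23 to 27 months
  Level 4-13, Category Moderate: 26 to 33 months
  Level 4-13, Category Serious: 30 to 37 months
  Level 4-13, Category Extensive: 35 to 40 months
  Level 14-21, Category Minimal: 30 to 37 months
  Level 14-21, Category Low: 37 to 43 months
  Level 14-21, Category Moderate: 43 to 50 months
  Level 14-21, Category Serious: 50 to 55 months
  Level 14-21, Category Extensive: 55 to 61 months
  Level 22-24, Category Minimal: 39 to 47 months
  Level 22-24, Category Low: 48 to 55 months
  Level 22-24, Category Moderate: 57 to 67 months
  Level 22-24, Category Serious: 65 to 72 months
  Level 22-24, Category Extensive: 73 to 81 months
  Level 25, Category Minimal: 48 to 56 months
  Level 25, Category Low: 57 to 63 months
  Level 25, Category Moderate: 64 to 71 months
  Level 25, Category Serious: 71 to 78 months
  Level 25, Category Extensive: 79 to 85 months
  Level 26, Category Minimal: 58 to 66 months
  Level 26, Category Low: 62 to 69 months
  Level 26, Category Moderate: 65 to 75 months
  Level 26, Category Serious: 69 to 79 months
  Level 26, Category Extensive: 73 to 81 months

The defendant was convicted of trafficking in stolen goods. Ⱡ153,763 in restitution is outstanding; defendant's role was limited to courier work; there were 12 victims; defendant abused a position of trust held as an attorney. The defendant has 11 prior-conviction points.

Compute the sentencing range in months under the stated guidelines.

Base offense level for trafficking in stolen goods: 19.
R2 applies: 19 + 3 = 22.
R3 applies: 22 − 2 = 20.
R4 applies: 20 + 2 = 22.
R5 applies (level before this adjustment is 22 ≥ 6, so +2): 22 + 2 = 24.
Final offense level: 24.
Criminal history: 11 prior points → Category Low (5-13).
Level 24 falls in the 22-24 band.
Grid: Level 22-24 × Category Low = 48-55 months.

48-55 months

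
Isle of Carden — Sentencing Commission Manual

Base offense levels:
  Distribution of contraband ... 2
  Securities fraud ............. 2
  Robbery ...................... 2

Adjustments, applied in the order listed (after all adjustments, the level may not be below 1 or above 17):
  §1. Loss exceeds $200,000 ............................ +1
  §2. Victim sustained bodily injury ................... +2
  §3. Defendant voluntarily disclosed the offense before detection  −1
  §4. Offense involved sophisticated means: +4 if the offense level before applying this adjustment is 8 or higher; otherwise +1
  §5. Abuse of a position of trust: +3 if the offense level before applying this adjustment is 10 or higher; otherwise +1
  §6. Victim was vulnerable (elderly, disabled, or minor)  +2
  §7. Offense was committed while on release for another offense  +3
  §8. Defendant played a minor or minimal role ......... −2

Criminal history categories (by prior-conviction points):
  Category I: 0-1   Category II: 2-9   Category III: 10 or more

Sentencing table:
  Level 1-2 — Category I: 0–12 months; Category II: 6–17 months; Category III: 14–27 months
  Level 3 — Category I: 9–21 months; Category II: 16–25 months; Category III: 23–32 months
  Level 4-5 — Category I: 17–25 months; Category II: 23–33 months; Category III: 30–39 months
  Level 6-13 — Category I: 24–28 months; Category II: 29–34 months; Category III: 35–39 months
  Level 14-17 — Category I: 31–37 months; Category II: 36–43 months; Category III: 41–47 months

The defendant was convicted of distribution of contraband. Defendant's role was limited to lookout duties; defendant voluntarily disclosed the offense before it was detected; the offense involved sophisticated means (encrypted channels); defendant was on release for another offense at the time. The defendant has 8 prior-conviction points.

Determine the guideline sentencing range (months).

Base offense level for distribution of contraband: 2.
§2 does not apply.
§3 applies: 2 − 1 = 1.
§4 applies (level before this adjustment is 1 < 8, so +1): 1 + 1 = 2.
§5 does not apply.
§6 does not apply.
§7 applies: 2 + 3 = 5.
§8 applies: 5 − 2 = 3.
Final offense level: 3.
Criminal history: 8 prior points → Category II (2-9).
Level 3 falls in the 3 band.
Grid: Level 3 × Category II = 16-25 months.

16-25 months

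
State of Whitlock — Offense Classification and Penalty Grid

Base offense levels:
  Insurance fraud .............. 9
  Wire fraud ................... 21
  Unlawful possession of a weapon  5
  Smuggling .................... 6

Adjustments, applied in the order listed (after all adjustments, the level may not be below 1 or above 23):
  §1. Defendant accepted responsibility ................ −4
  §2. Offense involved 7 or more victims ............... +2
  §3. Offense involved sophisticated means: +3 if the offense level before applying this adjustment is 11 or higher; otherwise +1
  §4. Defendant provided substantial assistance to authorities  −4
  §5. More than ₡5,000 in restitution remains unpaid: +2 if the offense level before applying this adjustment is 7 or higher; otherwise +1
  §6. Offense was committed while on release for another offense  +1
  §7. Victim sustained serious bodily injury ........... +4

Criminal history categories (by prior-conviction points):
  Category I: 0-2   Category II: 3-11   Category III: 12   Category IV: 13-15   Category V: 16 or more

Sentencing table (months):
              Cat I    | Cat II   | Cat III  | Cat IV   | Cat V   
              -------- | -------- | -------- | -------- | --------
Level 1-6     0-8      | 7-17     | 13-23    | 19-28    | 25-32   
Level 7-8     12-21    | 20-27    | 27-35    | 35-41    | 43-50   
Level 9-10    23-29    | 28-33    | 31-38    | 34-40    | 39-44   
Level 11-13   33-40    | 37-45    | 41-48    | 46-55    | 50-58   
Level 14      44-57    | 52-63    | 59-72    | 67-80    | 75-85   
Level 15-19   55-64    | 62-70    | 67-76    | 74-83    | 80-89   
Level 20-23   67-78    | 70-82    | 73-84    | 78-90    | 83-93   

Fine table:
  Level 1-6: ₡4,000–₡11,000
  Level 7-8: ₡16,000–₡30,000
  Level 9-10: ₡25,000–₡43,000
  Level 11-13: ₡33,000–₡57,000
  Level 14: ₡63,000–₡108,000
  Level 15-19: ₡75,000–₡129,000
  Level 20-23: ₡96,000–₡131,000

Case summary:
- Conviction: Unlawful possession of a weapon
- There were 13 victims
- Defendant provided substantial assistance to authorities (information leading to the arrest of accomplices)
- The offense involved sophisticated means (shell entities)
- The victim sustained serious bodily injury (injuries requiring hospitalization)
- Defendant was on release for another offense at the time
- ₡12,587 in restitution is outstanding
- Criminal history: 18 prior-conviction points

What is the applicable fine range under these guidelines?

Base offense level for unlawful possession of a weapon: 5.
§2 applies: 5 + 2 = 7.
§3 applies (level before this adjustment is 7 < 11, so +1): 7 + 1 = 8.
§4 applies: 8 − 4 = 4.
§5 applies (level before this adjustment is 4 < 7, so +1): 4 + 1 = 5.
§6 applies: 5 + 1 = 6.
§7 applies: 6 + 4 = 10.
Final offense level: 10.
Level 10 falls in the 9-10 band.
Fine table: Level 9-10 → ₡25,000–₡43,000.

₡25,000–₡43,000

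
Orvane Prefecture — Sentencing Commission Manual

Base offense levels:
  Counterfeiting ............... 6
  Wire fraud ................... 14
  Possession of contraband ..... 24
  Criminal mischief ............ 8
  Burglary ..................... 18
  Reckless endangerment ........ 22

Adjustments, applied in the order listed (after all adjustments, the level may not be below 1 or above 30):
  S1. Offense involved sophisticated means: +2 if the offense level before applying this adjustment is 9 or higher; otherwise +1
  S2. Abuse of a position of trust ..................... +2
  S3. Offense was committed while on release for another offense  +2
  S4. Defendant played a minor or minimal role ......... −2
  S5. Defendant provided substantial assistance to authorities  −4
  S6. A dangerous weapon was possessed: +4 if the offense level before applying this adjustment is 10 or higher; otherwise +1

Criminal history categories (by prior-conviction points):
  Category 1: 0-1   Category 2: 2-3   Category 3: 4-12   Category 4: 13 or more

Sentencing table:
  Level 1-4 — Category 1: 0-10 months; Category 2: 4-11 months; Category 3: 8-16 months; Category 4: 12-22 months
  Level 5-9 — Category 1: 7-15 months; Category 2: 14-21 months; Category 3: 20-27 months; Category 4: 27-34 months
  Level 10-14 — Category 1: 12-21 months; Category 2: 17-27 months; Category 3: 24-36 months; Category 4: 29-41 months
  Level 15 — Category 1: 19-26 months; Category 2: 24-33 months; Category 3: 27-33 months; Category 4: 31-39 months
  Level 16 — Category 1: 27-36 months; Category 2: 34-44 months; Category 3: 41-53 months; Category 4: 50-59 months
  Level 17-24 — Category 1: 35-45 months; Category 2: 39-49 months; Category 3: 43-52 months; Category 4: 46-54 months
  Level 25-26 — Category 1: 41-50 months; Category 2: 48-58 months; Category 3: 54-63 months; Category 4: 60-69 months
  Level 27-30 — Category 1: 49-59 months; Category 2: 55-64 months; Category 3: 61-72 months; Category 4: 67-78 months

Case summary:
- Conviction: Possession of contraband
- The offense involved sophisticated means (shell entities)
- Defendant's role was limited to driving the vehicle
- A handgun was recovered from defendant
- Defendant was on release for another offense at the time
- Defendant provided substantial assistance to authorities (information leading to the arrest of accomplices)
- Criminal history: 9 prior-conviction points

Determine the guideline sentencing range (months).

Base offense level for possession of contraband: 24.
S1 applies (level before this adjustment is 24 ≥ 9, so +2): 24 + 2 = 26.
S3 applies: 26 + 2 = 28.
S4 applies: 28 − 2 = 26.
S5 applies: 26 − 4 = 22.
S6 applies (level before this adjustment is 22 ≥ 10, so +4): 22 + 4 = 26.
Final offense level: 26.
Criminal history: 9 prior points → Category 3 (4-12).
Level 26 falls in the 25-26 band.
Grid: Level 25-26 × Category 3 = 54-63 months.

54-63 months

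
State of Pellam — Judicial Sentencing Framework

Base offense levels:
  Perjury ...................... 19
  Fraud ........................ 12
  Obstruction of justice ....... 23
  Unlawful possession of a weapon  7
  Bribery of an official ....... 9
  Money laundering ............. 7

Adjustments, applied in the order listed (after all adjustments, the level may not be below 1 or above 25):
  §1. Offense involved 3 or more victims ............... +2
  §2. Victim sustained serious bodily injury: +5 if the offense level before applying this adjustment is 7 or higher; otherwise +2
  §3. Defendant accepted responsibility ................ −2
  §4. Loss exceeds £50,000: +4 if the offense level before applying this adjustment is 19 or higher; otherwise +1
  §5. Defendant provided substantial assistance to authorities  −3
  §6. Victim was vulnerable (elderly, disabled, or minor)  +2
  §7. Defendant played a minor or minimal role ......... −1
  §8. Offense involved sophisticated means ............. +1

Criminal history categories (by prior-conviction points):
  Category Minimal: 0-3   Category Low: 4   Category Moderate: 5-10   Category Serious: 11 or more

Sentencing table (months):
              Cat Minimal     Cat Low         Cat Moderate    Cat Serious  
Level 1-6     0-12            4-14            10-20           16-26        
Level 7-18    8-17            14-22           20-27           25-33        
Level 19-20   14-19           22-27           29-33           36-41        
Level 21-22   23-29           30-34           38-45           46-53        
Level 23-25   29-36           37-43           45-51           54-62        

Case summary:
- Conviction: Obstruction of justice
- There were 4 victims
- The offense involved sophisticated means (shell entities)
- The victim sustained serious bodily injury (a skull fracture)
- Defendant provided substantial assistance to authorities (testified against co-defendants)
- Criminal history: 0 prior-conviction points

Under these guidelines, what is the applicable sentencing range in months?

29-36 months

Base offense level for obstruction of justice: 23.
§1 applies: 23 + 2 = 25.
§2 applies (level before this adjustment is 25 ≥ 7, so +5): 25 + 5 = 30.
§3 does not apply.
§5 applies: 30 − 3 = 27.
§7 does not apply.
§8 applies: 27 + 1 = 28.
Level 28 exceeds the maximum of 25; capped at 25.
Final offense level: 25.
Criminal history: 0 prior points → Category Minimal (0-3).
Level 25 falls in the 23-25 band.
Grid: Level 23-25 × Category Minimal = 29-36 months.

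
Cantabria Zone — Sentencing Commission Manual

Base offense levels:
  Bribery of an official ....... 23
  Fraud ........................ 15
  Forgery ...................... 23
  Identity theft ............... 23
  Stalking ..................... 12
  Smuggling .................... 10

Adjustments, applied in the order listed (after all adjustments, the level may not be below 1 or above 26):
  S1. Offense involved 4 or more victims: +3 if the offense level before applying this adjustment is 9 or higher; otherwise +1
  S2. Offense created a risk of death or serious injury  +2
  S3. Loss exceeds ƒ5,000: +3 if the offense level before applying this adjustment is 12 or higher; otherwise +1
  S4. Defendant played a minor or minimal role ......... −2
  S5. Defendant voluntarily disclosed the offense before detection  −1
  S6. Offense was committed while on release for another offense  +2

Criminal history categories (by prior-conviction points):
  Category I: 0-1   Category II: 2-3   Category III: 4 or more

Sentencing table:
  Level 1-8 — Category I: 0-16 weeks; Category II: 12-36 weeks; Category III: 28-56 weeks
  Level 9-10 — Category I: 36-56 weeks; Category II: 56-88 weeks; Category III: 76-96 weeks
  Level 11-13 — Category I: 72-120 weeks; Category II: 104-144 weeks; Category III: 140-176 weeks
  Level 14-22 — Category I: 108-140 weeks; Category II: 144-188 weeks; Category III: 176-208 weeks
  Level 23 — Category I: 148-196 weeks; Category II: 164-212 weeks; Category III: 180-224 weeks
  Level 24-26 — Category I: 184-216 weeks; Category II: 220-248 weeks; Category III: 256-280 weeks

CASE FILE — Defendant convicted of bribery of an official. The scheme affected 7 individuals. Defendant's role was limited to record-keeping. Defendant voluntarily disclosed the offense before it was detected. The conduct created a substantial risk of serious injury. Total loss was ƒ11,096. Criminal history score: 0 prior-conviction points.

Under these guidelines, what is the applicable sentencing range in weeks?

184-216 weeks

Base offense level for bribery of an official: 23.
S1 applies (level before this adjustment is 23 ≥ 9, so +3): 23 + 3 = 26.
S2 applies: 26 + 2 = 28.
S3 applies (level before this adjustment is 28 ≥ 12, so +3): 28 + 3 = 31.
S4 applies: 31 − 2 = 29.
S5 applies: 29 − 1 = 28.
S6 does not apply.
Level 28 exceeds the maximum of 26; capped at 26.
Final offense level: 26.
Criminal history: 0 prior points → Category I (0-1).
Level 26 falls in the 24-26 band.
Grid: Level 24-26 × Category I = 184-216 weeks.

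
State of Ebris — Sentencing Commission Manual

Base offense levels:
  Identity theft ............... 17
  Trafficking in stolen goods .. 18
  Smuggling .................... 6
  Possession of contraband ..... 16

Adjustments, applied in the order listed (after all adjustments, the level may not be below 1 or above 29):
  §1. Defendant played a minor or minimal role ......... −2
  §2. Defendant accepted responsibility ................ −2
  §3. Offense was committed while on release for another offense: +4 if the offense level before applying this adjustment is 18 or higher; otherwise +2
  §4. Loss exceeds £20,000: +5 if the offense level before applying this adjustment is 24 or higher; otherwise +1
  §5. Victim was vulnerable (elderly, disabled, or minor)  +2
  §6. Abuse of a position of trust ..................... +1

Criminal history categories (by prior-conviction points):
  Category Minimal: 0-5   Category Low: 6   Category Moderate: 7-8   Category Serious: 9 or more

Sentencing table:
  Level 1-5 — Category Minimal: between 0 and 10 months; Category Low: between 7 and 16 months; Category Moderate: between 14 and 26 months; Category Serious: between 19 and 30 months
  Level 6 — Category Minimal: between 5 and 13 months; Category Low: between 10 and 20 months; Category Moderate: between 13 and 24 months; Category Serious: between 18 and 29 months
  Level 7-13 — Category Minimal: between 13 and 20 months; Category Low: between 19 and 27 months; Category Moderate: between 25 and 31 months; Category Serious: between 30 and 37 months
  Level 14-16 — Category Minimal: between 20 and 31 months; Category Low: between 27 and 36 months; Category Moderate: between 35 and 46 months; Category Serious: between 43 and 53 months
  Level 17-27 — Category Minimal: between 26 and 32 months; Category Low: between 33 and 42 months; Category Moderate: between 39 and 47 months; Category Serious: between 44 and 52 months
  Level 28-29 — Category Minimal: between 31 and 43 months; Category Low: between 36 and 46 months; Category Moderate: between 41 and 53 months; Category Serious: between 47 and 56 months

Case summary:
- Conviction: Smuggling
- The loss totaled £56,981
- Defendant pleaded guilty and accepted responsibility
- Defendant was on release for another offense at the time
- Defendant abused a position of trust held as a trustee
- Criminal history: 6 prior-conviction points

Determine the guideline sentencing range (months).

19-27 months

Base offense level for smuggling: 6.
§2 applies: 6 − 2 = 4.
§3 applies (level before this adjustment is 4 < 18, so +2): 4 + 2 = 6.
§4 applies (level before this adjustment is 6 < 24, so +1): 6 + 1 = 7.
§5 does not apply.
§6 applies: 7 + 1 = 8.
Final offense level: 8.
Criminal history: 6 prior points → Category Low (6).
Level 8 falls in the 7-13 band.
Grid: Level 7-13 × Category Low = 19-27 months.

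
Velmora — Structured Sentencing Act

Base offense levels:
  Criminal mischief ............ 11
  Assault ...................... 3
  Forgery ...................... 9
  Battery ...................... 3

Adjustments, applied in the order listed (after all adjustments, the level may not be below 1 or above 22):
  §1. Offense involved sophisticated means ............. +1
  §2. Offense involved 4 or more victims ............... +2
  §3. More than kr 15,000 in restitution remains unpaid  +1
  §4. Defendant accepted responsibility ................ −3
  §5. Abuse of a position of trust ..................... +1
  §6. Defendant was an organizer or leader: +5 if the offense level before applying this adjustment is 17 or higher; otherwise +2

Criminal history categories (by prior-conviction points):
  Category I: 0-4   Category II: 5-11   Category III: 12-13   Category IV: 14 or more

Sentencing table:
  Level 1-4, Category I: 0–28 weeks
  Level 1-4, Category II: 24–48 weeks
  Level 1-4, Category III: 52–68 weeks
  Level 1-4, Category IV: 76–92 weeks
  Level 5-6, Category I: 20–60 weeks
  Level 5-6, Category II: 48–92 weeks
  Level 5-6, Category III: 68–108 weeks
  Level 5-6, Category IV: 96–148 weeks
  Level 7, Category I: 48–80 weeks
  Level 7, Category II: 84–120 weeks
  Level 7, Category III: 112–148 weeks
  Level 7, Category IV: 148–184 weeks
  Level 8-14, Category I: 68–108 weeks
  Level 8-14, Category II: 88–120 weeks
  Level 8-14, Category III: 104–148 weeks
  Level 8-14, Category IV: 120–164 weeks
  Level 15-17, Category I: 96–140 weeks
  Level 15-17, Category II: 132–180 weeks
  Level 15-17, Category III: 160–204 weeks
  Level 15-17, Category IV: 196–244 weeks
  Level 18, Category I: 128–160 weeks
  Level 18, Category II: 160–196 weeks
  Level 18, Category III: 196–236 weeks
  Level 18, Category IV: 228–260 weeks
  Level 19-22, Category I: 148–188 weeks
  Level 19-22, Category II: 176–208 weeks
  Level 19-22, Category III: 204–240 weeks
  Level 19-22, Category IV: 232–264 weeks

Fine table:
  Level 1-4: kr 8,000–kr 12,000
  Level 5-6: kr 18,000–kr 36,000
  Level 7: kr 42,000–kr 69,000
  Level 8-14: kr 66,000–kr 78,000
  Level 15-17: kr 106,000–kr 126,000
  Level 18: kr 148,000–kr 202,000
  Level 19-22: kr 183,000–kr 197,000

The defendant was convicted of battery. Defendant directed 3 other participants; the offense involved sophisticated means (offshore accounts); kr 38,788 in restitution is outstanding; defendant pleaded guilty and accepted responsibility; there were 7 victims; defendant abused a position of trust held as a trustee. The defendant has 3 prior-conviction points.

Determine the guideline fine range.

Base offense level for battery: 3.
§1 applies: 3 + 1 = 4.
§2 applies: 4 + 2 = 6.
§3 applies: 6 + 1 = 7.
§4 applies: 7 − 3 = 4.
§5 applies: 4 + 1 = 5.
§6 applies (level before this adjustment is 5 < 17, so +2): 5 + 2 = 7.
Final offense level: 7.
Level 7 falls in the 7 band.
Fine table: Level 7 → kr 42,000–kr 69,000.

kr 42,000–kr 69,000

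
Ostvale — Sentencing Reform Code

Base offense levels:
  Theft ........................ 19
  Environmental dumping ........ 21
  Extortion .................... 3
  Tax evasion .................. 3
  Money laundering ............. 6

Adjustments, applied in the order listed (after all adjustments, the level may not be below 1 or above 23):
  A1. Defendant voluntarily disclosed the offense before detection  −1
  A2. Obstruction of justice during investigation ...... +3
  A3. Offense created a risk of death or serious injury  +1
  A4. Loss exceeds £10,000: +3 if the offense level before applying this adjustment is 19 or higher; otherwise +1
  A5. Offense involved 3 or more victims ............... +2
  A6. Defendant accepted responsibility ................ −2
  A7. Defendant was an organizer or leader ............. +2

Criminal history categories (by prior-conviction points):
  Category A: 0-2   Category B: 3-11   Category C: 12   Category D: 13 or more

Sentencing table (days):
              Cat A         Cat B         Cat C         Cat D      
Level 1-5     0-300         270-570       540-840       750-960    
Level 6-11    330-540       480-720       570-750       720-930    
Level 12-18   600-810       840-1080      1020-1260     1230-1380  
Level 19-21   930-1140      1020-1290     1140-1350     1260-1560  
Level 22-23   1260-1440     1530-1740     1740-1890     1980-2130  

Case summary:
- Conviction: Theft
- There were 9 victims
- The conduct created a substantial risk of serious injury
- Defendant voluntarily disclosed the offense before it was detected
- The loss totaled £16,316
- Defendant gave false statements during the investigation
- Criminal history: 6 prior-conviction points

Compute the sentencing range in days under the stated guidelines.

1530-1740 days

Base offense level for theft: 19.
A1 applies: 19 − 1 = 18.
A2 applies: 18 + 3 = 21.
A3 applies: 21 + 1 = 22.
A4 applies (level before this adjustment is 22 ≥ 19, so +3): 22 + 3 = 25.
A5 applies: 25 + 2 = 27.
Level 27 exceeds the maximum of 23; capped at 23.
Final offense level: 23.
Criminal history: 6 prior points → Category B (3-11).
Level 23 falls in the 22-23 band.
Grid: Level 22-23 × Category B = 1530-1740 days.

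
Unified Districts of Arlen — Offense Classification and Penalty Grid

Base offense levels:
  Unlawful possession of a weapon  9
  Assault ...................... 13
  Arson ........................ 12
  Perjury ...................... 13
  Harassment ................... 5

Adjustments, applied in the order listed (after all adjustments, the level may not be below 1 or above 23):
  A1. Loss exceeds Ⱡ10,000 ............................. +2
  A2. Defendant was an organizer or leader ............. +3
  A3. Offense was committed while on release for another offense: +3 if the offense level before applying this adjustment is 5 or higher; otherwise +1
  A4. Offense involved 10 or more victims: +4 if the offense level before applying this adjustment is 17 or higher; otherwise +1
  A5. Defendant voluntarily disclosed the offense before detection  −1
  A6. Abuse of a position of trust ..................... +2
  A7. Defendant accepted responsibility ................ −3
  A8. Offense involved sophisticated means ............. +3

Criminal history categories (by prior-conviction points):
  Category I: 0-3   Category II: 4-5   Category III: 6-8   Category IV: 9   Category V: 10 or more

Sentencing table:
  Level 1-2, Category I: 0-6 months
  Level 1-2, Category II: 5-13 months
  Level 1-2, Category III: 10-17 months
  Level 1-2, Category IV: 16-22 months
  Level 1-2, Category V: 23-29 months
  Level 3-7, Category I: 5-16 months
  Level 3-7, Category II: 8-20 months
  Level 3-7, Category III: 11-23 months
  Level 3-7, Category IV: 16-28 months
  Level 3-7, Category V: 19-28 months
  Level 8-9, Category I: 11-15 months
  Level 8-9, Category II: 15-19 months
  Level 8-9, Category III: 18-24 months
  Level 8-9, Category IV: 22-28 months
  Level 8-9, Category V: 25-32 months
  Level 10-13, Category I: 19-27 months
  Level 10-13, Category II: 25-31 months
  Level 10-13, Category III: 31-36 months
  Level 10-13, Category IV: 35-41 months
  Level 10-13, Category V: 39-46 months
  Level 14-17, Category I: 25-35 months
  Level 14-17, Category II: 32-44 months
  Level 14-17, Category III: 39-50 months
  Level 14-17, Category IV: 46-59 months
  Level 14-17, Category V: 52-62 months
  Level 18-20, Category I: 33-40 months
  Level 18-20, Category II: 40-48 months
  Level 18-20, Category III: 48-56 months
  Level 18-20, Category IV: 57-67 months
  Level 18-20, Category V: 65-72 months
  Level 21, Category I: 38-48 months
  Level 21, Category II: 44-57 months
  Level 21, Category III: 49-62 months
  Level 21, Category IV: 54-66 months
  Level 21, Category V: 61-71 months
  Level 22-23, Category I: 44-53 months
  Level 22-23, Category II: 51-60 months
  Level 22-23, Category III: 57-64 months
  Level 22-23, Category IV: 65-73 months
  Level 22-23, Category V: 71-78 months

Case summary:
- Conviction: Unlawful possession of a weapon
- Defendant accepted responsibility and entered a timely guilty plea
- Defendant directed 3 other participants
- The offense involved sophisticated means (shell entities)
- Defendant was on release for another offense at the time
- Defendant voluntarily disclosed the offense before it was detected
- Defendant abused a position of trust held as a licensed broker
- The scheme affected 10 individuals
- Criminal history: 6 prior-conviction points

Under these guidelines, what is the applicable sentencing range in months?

39-50 months

Base offense level for unlawful possession of a weapon: 9.
A1 does not apply.
A2 applies: 9 + 3 = 12.
A3 applies (level before this adjustment is 12 ≥ 5, so +3): 12 + 3 = 15.
A4 applies (level before this adjustment is 15 < 17, so +1): 15 + 1 = 16.
A5 applies: 16 − 1 = 15.
A6 applies: 15 + 2 = 17.
A7 applies: 17 − 3 = 14.
A8 applies: 14 + 3 = 17.
Final offense level: 17.
Criminal history: 6 prior points → Category III (6-8).
Level 17 falls in the 14-17 band.
Grid: Level 14-17 × Category III = 39-50 months.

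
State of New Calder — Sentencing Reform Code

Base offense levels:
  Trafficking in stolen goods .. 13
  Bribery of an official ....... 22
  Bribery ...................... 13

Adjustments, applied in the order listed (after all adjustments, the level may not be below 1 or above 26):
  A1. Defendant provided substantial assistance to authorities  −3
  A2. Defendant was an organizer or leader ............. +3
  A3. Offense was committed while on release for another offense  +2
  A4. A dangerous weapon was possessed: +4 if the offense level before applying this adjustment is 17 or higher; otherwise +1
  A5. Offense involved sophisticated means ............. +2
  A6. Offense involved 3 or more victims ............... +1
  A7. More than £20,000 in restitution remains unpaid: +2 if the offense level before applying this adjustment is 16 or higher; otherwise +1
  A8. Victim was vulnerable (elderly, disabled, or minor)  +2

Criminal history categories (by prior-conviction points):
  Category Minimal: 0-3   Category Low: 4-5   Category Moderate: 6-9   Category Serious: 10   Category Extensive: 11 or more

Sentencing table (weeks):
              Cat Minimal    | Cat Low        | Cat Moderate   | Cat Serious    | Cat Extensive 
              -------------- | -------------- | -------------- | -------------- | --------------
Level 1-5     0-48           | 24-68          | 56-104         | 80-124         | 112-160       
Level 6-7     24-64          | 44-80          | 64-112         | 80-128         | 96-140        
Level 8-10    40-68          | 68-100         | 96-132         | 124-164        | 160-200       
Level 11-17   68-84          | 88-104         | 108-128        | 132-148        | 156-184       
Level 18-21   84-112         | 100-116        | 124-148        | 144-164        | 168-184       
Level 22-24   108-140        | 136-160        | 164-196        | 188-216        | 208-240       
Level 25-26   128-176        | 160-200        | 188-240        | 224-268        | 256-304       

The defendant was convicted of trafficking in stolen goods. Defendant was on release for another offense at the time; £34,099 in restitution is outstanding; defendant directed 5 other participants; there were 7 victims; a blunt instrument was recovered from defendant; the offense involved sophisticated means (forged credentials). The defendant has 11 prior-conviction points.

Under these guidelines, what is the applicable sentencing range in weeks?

Base offense level for trafficking in stolen goods: 13.
A1 does not apply.
A2 applies: 13 + 3 = 16.
A3 applies: 16 + 2 = 18.
A4 applies (level before this adjustment is 18 ≥ 17, so +4): 18 + 4 = 22.
A5 applies: 22 + 2 = 24.
A6 applies: 24 + 1 = 25.
A7 applies (level before this adjustment is 25 ≥ 16, so +2): 25 + 2 = 27.
A8 does not apply.
Level 27 exceeds the maximum of 26; capped at 26.
Final offense level: 26.
Criminal history: 11 prior points → Category Extensive (11+).
Level 26 falls in the 25-26 band.
Grid: Level 25-26 × Category Extensive = 256-304 weeks.

256-304 weeks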